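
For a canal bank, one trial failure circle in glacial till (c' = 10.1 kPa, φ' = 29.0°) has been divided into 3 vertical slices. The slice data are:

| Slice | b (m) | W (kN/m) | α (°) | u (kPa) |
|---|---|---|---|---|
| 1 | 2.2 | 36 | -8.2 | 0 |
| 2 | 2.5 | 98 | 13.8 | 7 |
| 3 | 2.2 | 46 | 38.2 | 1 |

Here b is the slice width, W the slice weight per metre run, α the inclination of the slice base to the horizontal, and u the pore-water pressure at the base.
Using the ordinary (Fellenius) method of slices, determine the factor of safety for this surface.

Ordinary method of slices: FS = Σ[c'·Δl_i + (W_i cosα_i − u_i·Δl_i)·tanφ'] / Σ W_i sinα_i, with Δl_i = b_i / cosα_i.
Slice 1: Δl = 2.2/cos(-8.2°) = 2.223 m; N'_1 = 36·cos(-8.2°) − 0·2.223 = 35.6; c'Δl = 22.45; W sinα = -5.1
Slice 2: Δl = 2.5/cos13.8° = 2.574 m; N'_2 = 98·cos13.8° − 7·2.574 = 77.2; c'Δl = 26.00; W sinα = 23.4
Slice 3: Δl = 2.2/cos38.2° = 2.799 m; N'_3 = 46·cos38.2° − 1·2.799 = 33.3; c'Δl = 28.27; W sinα = 28.4
Σc'Δl = 76.7 kN/m; ΣN' = 146.1 kN/m; ΣW sinα = 46.7 kN/m
Resisting = 76.7 + 146.1·tan29.0° = 76.7 + 81.0 = 157.7 kN/m
FS = 157.7 / 46.7 = 3.378

FS = 3.38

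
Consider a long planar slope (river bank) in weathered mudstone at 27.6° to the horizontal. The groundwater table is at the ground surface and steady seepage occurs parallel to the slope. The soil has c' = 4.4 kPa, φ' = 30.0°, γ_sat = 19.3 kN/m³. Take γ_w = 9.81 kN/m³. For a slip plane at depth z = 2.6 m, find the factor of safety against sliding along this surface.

FS = 0.76

With seepage parallel to the slope and the water table at the surface, the effective normal stress on the slip plane uses the buoyant unit weight γ' = γ_sat − γ_w while the driving shear stress uses γ_sat:
FS = [c' + γ' z cos²β tanφ'] / [γ_sat z sinβ cosβ]
γ' = 19.3 − 9.81 = 9.49 kN/m³
Numerator = 4.4 + 9.49·2.6·cos²27.6°·tan30.0° = 4.4 + 9.49·2.6·0.7854·0.5774 = 15.588 kPa
Denominator = 19.3·2.6·sin27.6°·cos27.6° = 19.3·2.6·0.4633·0.8862 = 20.603 kPa
FS = 15.588 / 20.603 = 0.757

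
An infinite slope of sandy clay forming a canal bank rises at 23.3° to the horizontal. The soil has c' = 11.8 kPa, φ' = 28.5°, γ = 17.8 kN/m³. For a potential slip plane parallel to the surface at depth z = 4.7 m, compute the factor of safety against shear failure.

FS = 1.65

For an infinite slope with a slip plane parallel to the surface (no pore pressure): FS = [c' + γz cos²β tanφ'] / [γz sinβ cosβ].
γz = 17.8·4.7 = 83.66 kN/m²
Numerator = 11.8 + 83.66·cos²23.3°·tan28.5° = 11.8 + 83.66·0.8435·0.5430 = 50.117 kPa
Denominator = 83.66·sin23.3°·cos23.3° = 83.66·0.3955·0.9184 = 30.393 kPa
FS = 50.117 / 30.393 = 1.649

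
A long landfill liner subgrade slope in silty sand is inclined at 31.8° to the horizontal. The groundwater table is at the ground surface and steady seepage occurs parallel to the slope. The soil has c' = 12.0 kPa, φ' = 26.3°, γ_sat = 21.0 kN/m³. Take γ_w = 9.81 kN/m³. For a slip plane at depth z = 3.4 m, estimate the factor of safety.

With seepage parallel to the slope and the water table at the surface, the effective normal stress on the slip plane uses the buoyant unit weight γ' = γ_sat − γ_w while the driving shear stress uses γ_sat:
FS = [c' + γ' z cos²β tanφ'] / [γ_sat z sinβ cosβ]
γ' = 21.0 − 9.81 = 11.19 kN/m³
Numerator = 12.0 + 11.19·3.4·cos²31.8°·tan26.3° = 12.0 + 11.19·3.4·0.7223·0.4942 = 25.582 kPa
Denominator = 21.0·3.4·sin31.8°·cos31.8° = 21.0·3.4·0.5270·0.8499 = 31.977 kPa
FS = 25.582 / 31.977 = 0.800

FS = 0.80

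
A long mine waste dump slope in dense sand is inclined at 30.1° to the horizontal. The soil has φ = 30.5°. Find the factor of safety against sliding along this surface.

FS = 1.02

For a dry cohesionless infinite slope the factor of safety is FS = tanφ / tanβ.
FS = tan30.5° / tan30.1° = 0.5890 / 0.5797 = 1.016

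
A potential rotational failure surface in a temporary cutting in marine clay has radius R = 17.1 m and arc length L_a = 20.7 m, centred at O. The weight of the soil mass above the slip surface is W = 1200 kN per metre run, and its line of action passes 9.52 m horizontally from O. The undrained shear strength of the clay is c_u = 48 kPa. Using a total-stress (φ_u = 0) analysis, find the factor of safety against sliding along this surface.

Taking moments about the centre O, the resisting moment is provided by the undrained shear strength acting along the arc:
M_R = c_u·L_a·R = 48·20.70·17.1 = 16990.6 kN·m/m
M_D = W·d = 1200·9.52 = 11424.0 kN·m/m
FS = M_R / M_D = 16990.6 / 11424.0 = 1.487

FS = 1.49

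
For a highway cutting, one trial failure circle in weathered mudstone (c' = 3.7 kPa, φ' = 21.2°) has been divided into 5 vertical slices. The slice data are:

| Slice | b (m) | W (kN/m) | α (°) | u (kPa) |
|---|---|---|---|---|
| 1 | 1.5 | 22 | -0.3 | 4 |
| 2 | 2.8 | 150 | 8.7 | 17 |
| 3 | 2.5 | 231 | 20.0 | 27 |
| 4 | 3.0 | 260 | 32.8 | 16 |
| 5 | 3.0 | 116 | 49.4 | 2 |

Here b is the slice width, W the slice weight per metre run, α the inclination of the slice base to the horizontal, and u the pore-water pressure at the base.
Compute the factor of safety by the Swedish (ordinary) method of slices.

Ordinary method of slices: FS = Σ[c'·Δl_i + (W_i cosα_i − u_i·Δl_i)·tanφ'] / Σ W_i sinα_i, with Δl_i = b_i / cosα_i.
Slice 1: Δl = 1.5/cos(-0.3°) = 1.500 m; N'_1 = 22·cos(-0.3°) − 4·1.500 = 16.0; c'Δl = 5.55; W sinα = -0.1
Slice 2: Δl = 2.8/cos8.7° = 2.833 m; N'_2 = 150·cos8.7° − 17·2.833 = 100.1; c'Δl = 10.48; W sinα = 22.7
Slice 3: Δl = 2.5/cos20.0° = 2.660 m; N'_3 = 231·cos20.0° − 27·2.660 = 145.2; c'Δl = 9.84; W sinα = 79.0
Slice 4: Δl = 3.0/cos32.8° = 3.569 m; N'_4 = 260·cos32.8° − 16·3.569 = 161.4; c'Δl = 13.21; W sinα = 140.8
Slice 5: Δl = 3.0/cos49.4° = 4.610 m; N'_5 = 116·cos49.4° − 2·4.610 = 66.3; c'Δl = 17.06; W sinα = 88.1
Σc'Δl = 56.1 kN/m; ΣN' = 489.1 kN/m; ΣW sinα = 330.5 kN/m
Resisting = 56.1 + 489.1·tan21.2° = 56.1 + 189.7 = 245.8 kN/m
FS = 245.8 / 330.5 = 0.744

FS = 0.74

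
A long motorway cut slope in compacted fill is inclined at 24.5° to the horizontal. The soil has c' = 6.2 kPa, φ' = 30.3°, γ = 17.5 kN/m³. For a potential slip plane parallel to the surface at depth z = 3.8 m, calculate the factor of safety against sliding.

FS = 1.53

For an infinite slope with a slip plane parallel to the surface (no pore pressure): FS = [c' + γz cos²β tanφ'] / [γz sinβ cosβ].
γz = 17.5·3.8 = 66.50 kN/m²
Numerator = 6.2 + 66.50·cos²24.5°·tan30.3° = 6.2 + 66.50·0.8280·0.5844 = 38.377 kPa
Denominator = 66.50·sin24.5°·cos24.5° = 66.50·0.4147·0.9100 = 25.094 kPa
FS = 38.377 / 25.094 = 1.529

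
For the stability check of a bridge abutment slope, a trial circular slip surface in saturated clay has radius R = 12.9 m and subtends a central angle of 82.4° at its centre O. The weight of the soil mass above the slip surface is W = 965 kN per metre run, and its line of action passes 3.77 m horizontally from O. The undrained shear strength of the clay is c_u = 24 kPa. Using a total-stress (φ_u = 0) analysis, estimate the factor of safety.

FS = 1.58

Taking moments about the centre O, the resisting moment is provided by the undrained shear strength acting along the arc:
Arc length L_a = R·θ = 12.9·(82.4°·π/180) = 12.9·1.4382 = 18.55 m
M_R = c_u·L_a·R = 24·18.55·12.9 = 5743.7 kN·m/m
M_D = W·d = 965·3.77 = 3638.1 kN·m/m
FS = M_R / M_D = 5743.7 / 3638.1 = 1.579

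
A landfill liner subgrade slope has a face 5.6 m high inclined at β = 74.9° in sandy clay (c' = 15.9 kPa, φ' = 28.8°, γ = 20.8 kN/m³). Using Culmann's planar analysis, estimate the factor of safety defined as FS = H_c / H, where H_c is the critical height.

FS = 1.51

H_c = (4c'/γ) · sinβ cosφ' / [1 − cos(β − φ')]
    = (4·15.9/20.8) · sin74.9°·cos28.8° / [1 − cos46.1°]
    = 3.058 · 0.8461 / 0.3066 = 8.44 m
FS = H_c / H = 8.44 / 5.6 = 1.507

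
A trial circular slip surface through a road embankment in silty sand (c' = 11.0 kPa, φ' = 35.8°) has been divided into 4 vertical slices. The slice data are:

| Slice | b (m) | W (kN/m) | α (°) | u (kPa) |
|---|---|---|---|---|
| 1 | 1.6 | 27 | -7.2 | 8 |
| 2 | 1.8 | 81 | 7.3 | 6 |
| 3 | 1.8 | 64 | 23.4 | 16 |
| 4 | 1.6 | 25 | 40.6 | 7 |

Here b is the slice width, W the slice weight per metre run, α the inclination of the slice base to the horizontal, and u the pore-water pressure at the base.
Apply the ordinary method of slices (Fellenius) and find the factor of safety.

Ordinary method of slices: FS = Σ[c'·Δl_i + (W_i cosα_i − u_i·Δl_i)·tanφ'] / Σ W_i sinα_i, with Δl_i = b_i / cosα_i.
Slice 1: Δl = 1.6/cos(-7.2°) = 1.613 m; N'_1 = 27·cos(-7.2°) − 8·1.613 = 13.9; c'Δl = 17.74; W sinα = -3.4
Slice 2: Δl = 1.8/cos7.3° = 1.815 m; N'_2 = 81·cos7.3° − 6·1.815 = 69.5; c'Δl = 19.96; W sinα = 10.3
Slice 3: Δl = 1.8/cos23.4° = 1.961 m; N'_3 = 64·cos23.4° − 16·1.961 = 27.4; c'Δl = 21.57; W sinα = 25.4
Slice 4: Δl = 1.6/cos40.6° = 2.107 m; N'_4 = 25·cos40.6° − 7·2.107 = 4.2; c'Δl = 23.18; W sinα = 16.3
Σc'Δl = 82.5 kN/m; ΣN' = 114.9 kN/m; ΣW sinα = 48.6 kN/m
Resisting = 82.5 + 114.9·tan35.8° = 82.5 + 82.9 = 165.3 kN/m
FS = 165.3 / 48.6 = 3.402

FS = 3.40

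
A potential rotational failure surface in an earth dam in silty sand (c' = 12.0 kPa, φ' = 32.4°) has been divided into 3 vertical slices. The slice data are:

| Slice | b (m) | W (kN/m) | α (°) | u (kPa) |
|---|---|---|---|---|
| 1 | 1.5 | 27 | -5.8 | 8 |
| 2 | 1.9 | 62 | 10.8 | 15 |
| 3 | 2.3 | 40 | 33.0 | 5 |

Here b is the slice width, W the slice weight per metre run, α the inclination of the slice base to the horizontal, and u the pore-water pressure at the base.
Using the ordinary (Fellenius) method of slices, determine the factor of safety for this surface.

Ordinary method of slices: FS = Σ[c'·Δl_i + (W_i cosα_i − u_i·Δl_i)·tanφ'] / Σ W_i sinα_i, with Δl_i = b_i / cosα_i.
Slice 1: Δl = 1.5/cos(-5.8°) = 1.508 m; N'_1 = 27·cos(-5.8°) − 8·1.508 = 14.8; c'Δl = 18.09; W sinα = -2.7
Slice 2: Δl = 1.9/cos10.8° = 1.934 m; N'_2 = 62·cos10.8° − 15·1.934 = 31.9; c'Δl = 23.21; W sinα = 11.6
Slice 3: Δl = 2.3/cos33.0° = 2.742 m; N'_3 = 40·cos33.0° − 5·2.742 = 19.8; c'Δl = 32.91; W sinα = 21.8
Σc'Δl = 74.2 kN/m; ΣN' = 66.5 kN/m; ΣW sinα = 30.7 kN/m
Resisting = 74.2 + 66.5·tan32.4° = 74.2 + 42.2 = 116.4 kN/m
FS = 116.4 / 30.7 = 3.796

FS = 3.80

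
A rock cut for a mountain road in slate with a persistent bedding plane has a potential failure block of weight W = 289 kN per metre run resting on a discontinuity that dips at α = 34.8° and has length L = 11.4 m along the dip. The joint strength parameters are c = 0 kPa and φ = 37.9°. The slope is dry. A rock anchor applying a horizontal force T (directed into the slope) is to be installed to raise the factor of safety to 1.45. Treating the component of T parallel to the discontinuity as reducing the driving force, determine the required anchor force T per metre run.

Resolving forces along and normal to the sliding plane, with the horizontal anchor force T adding T·sinα to the effective normal force and T·cosα acting up the plane against the driving force:
FS = [cL + (W cosα + T sinα) tanφ] / [W sinα − T cosα]
Without the anchor: N' = 237.3 kN/m, driving T_d = 164.9 kN/m, resisting R = 0·11.4 + 237.3·tan37.9° = 184.7 kN/m, FS = 1.12.
Setting FS = 1.45 and solving for T:
1.45·(164.9 − T cos34.8°) = 184.7 + T sin34.8°·tan37.9°
T·(sin34.8°·tan37.9° + 1.45·cos34.8°) = 1.45·164.9 − 184.7
T·(0.5707·0.7785 + 1.45·0.8211) = 239.2 − 184.7 = 54.4
T·1.6350 = 54.4
T = 33.3 kN/m

T = 33 kN/m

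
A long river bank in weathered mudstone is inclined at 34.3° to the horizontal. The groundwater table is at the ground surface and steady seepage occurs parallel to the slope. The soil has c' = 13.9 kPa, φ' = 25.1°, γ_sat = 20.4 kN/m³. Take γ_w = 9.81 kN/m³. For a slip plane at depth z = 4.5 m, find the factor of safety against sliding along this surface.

FS = 0.68

With seepage parallel to the slope and the water table at the surface, the effective normal stress on the slip plane uses the buoyant unit weight γ' = γ_sat − γ_w while the driving shear stress uses γ_sat:
FS = [c' + γ' z cos²β tanφ'] / [γ_sat z sinβ cosβ]
γ' = 20.4 − 9.81 = 10.59 kN/m³
Numerator = 13.9 + 10.59·4.5·cos²34.3°·tan25.1° = 13.9 + 10.59·4.5·0.6824·0.4684 = 29.134 kPa
Denominator = 20.4·4.5·sin34.3°·cos34.3° = 20.4·4.5·0.5635·0.8261 = 42.735 kPa
FS = 29.134 / 42.735 = 0.682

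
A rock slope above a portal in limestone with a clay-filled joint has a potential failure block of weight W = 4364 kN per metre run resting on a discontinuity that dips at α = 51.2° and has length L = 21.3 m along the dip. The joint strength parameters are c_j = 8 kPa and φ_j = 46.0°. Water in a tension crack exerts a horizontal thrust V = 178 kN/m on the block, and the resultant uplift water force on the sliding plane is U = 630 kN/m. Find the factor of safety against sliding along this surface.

Resolving the block weight along and normal to the plane and applying the Mohr–Coulomb strength on the joint:
N' = W cosα − U − V sinα = 4364·cos51.2° − 630 − 178·sin51.2° = 1965.8 kN/m
Driving force T = W sinα + V cosα = 4364·sin51.2° + 178·cos51.2° = 3512.6 kN/m
Resisting force R = c_j·L + N'·tanφ_j = 8·21.3 + 1965.8·tan46.0° = 170.4 + 2035.6 = 2206.0 kN/m
FS = R / T = 2206.0 / 3512.6 = 0.628

FS = 0.63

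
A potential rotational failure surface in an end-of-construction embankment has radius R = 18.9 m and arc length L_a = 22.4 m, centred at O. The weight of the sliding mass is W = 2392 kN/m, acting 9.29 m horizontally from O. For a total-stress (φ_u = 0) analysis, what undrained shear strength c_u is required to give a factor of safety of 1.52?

FS = c_u·L_a·R / (W·d), so c_u = FS·W·d / (L_a·R).
c_u = 1.52·2392·9.29 / (22.40·18.9) = 33777.0 / 423.36 = 79.78 kPa

c_u = 79.8 kPa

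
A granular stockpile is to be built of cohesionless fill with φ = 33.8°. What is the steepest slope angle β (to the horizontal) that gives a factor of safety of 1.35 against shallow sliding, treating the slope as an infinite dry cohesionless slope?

β = 26.4°

For an infinite dry cohesionless slope FS = tanφ/tanβ, so tanβ = tanφ / FS.
tanβ = tan33.8° / 1.35 = 0.6694 / 1.35 = 0.4959
β = arctan(0.4959) = 26.38°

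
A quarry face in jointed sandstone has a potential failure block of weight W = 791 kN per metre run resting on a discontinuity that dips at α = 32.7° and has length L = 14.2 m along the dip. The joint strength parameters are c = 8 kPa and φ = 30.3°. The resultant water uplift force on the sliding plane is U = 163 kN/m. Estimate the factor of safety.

FS = 0.95

Resolving the block weight along and normal to the plane and applying the Mohr–Coulomb strength on the joint:
N' = W cosα − U = 791·cos32.7° − 163 = 502.6 kN/m
Driving force T = W sinα = 791·sin32.7° = 427.3 kN/m
Resisting force R = c·L + N'·tanφ = 8·14.2 + 502.6·tan30.3° = 113.6 + 293.7 = 407.3 kN/m
FS = R / T = 407.3 / 427.3 = 0.953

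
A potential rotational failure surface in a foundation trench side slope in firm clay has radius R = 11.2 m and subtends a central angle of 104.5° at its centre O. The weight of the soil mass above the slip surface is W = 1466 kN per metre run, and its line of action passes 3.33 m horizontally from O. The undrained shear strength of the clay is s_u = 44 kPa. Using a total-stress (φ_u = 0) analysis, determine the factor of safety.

FS = 2.06

Taking moments about the centre O, the resisting moment is provided by the undrained shear strength acting along the arc:
Arc length L_a = R·θ = 11.2·(104.5°·π/180) = 11.2·1.8239 = 20.43 m
M_R = s_u·L_a·R = 44·20.43·11.2 = 10066.6 kN·m/m
M_D = W·d = 1466·3.33 = 4881.8 kN·m/m
FS = M_R / M_D = 10066.6 / 4881.8 = 2.062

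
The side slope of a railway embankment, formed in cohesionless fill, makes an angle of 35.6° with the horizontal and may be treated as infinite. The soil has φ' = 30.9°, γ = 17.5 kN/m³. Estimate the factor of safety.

FS = 0.84

For a dry cohesionless infinite slope the factor of safety is FS = tanφ' / tanβ.
FS = tan30.9° / tan35.6° = 0.5985 / 0.7159 = 0.836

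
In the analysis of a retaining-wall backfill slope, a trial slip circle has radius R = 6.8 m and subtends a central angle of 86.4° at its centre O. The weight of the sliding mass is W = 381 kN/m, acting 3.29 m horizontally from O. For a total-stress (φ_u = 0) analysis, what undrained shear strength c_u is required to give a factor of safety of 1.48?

c_u = 26.6 kPa

FS = c_u·L_a·R / (W·d), so c_u = FS·W·d / (L_a·R).
Arc length L_a = R·θ = 6.8·(86.4°·π/180) = 6.8·1.5080 = 10.25 m
c_u = 1.48·381·3.29 / (10.25·6.8) = 1855.2 / 69.73 = 26.61 kPa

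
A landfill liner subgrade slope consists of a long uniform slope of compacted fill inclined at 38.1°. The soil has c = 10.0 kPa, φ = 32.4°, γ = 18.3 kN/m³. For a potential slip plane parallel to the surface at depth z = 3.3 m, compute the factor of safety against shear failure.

FS = 1.15

For an infinite slope with a slip plane parallel to the surface (no pore pressure): FS = [c + γz cos²β tanφ] / [γz sinβ cosβ].
γz = 18.3·3.3 = 60.39 kN/m²
Numerator = 10.0 + 60.39·cos²38.1°·tan32.4° = 10.0 + 60.39·0.6193·0.6346 = 33.733 kPa
Denominator = 60.39·sin38.1°·cos38.1° = 60.39·0.6170·0.7869 = 29.323 kPa
FS = 33.733 / 29.323 = 1.150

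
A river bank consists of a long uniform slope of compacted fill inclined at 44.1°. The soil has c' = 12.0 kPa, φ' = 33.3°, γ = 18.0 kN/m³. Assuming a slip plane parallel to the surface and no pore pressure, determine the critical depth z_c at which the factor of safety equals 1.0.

z_c = 4.14 m

Setting FS = 1.00 in FS = [c' + γz cos²β tanφ'] / [γz sinβ cosβ] and solving for z:
z = c' / [γ cosβ (FS·sinβ − cosβ·tanφ')]
  = 12.0 / [18.0·cos44.1°·(1.00·sin44.1° − cos44.1°·tan33.3°)]
  = 12.0 / [18.0·0.7181·(1.00·0.6959 − 0.7181·0.6569)]
  = 12.0 / 2.8980 = 4.141 m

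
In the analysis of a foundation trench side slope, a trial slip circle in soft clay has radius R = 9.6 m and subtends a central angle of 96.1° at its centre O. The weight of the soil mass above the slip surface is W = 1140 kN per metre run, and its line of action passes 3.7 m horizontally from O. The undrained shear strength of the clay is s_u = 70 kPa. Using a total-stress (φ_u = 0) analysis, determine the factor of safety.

FS = 2.57

Taking moments about the centre O, the resisting moment is provided by the undrained shear strength acting along the arc:
Arc length L_a = R·θ = 9.6·(96.1°·π/180) = 9.6·1.6773 = 16.10 m
M_R = s_u·L_a·R = 70·16.10·9.6 = 10820.3 kN·m/m
M_D = W·d = 1140·3.7 = 4218.0 kN·m/m
FS = M_R / M_D = 10820.3 / 4218.0 = 2.565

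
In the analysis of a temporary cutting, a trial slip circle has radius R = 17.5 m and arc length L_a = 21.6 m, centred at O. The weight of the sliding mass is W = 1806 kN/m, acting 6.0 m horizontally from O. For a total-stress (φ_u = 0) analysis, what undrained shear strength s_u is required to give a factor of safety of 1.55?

s_u = 44.4 kPa

FS = s_u·L_a·R / (W·d), so s_u = FS·W·d / (L_a·R).
s_u = 1.55·1806·6.0 / (21.60·17.5) = 16795.8 / 378.00 = 44.43 kPa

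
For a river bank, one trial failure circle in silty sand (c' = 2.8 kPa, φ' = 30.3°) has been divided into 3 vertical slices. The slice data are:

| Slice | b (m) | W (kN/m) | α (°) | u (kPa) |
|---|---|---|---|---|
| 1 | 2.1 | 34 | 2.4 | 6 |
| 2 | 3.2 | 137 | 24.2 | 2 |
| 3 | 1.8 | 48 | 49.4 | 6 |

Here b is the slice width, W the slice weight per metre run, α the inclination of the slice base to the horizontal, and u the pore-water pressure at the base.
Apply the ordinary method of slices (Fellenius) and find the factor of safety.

FS = 1.21

Ordinary method of slices: FS = Σ[c'·Δl_i + (W_i cosα_i − u_i·Δl_i)·tanφ'] / Σ W_i sinα_i, with Δl_i = b_i / cosα_i.
Slice 1: Δl = 2.1/cos2.4° = 2.102 m; N'_1 = 34·cos2.4° − 6·2.102 = 21.4; c'Δl = 5.89; W sinα = 1.4
Slice 2: Δl = 3.2/cos24.2° = 3.508 m; N'_2 = 137·cos24.2° − 2·3.508 = 117.9; c'Δl = 9.82; W sinα = 56.2
Slice 3: Δl = 1.8/cos49.4° = 2.766 m; N'_3 = 48·cos49.4° − 6·2.766 = 14.6; c'Δl = 7.74; W sinα = 36.4
Σc'Δl = 23.5 kN/m; ΣN' = 153.9 kN/m; ΣW sinα = 94.0 kN/m
Resisting = 23.5 + 153.9·tan30.3° = 23.5 + 90.0 = 113.4 kN/m
FS = 113.4 / 94.0 = 1.206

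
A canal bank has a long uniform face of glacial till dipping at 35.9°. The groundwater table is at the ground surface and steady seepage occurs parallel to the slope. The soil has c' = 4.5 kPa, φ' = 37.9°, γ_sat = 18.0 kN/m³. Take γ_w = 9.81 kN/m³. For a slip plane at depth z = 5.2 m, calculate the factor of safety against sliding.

FS = 0.59

With seepage parallel to the slope and the water table at the surface, the effective normal stress on the slip plane uses the buoyant unit weight γ' = γ_sat − γ_w while the driving shear stress uses γ_sat:
FS = [c' + γ' z cos²β tanφ'] / [γ_sat z sinβ cosβ]
γ' = 18.0 − 9.81 = 8.19 kN/m³
Numerator = 4.5 + 8.19·5.2·cos²35.9°·tan37.9° = 4.5 + 8.19·5.2·0.6562·0.7785 = 26.254 kPa
Denominator = 18.0·5.2·sin35.9°·cos35.9° = 18.0·5.2·0.5864·0.8100 = 44.459 kPa
FS = 26.254 / 44.459 = 0.591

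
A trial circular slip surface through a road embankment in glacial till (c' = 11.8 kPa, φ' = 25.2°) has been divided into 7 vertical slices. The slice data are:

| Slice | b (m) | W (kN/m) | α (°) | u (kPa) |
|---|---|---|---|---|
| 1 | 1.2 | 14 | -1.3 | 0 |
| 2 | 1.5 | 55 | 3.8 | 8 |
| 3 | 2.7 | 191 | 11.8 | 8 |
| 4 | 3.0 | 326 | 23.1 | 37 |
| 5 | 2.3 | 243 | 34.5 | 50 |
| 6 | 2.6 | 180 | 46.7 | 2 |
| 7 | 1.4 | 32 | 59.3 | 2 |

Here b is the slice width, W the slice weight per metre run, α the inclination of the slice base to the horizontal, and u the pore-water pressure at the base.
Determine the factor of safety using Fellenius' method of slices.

Ordinary method of slices: FS = Σ[c'·Δl_i + (W_i cosα_i − u_i·Δl_i)·tanφ'] / Σ W_i sinα_i, with Δl_i = b_i / cosα_i.
Slice 1: Δl = 1.2/cos(-1.3°) = 1.200 m; N'_1 = 14·cos(-1.3°) − 0·1.200 = 14.0; c'Δl = 14.16; W sinα = -0.3
Slice 2: Δl = 1.5/cos3.8° = 1.503 m; N'_2 = 55·cos3.8° − 8·1.503 = 42.9; c'Δl = 17.74; W sinα = 3.6
Slice 3: Δl = 2.7/cos11.8° = 2.758 m; N'_3 = 191·cos11.8° − 8·2.758 = 164.9; c'Δl = 32.55; W sinα = 39.1
Slice 4: Δl = 3.0/cos23.1° = 3.262 m; N'_4 = 326·cos23.1° − 37·3.262 = 179.2; c'Δl = 38.49; W sinα = 127.9
Slice 5: Δl = 2.3/cos34.5° = 2.791 m; N'_5 = 243·cos34.5° − 50·2.791 = 60.7; c'Δl = 32.93; W sinα = 137.6
Slice 6: Δl = 2.6/cos46.7° = 3.791 m; N'_6 = 180·cos46.7° − 2·3.791 = 115.9; c'Δl = 44.73; W sinα = 131.0
Slice 7: Δl = 1.4/cos59.3° = 2.742 m; N'_7 = 32·cos59.3° − 2·2.742 = 10.9; c'Δl = 32.36; W sinα = 27.5
Σc'Δl = 213.0 kN/m; ΣN' = 588.4 kN/m; ΣW sinα = 466.4 kN/m
Resisting = 213.0 + 588.4·tan25.2° = 213.0 + 276.9 = 489.8 kN/m
FS = 489.8 / 466.4 = 1.050

FS = 1.05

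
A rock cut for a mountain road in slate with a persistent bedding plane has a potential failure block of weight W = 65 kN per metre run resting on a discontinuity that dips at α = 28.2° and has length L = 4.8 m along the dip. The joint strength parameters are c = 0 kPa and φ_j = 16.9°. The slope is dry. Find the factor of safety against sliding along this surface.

Resolving the block weight along and normal to the plane and applying the Mohr–Coulomb strength on the joint:
N' = W cosα = 65·cos28.2° = 57.3 kN/m
Driving force T = W sinα = 65·sin28.2° = 30.7 kN/m
Resisting force R = c·L + N'·tanφ_j = 0·4.8 + 57.3·tan16.9° = 0.0 + 17.4 = 17.4 kN/m
FS = R / T = 17.4 / 30.7 = 0.567

FS = 0.57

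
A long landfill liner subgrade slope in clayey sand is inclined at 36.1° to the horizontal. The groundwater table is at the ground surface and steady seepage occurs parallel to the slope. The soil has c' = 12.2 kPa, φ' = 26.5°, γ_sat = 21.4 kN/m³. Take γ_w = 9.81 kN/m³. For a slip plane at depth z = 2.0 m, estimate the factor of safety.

With seepage parallel to the slope and the water table at the surface, the effective normal stress on the slip plane uses the buoyant unit weight γ' = γ_sat − γ_w while the driving shear stress uses γ_sat:
FS = [c' + γ' z cos²β tanφ'] / [γ_sat z sinβ cosβ]
γ' = 21.4 − 9.81 = 11.59 kN/m³
Numerator = 12.2 + 11.59·2.0·cos²36.1°·tan26.5° = 12.2 + 11.59·2.0·0.6528·0.4986 = 19.745 kPa
Denominator = 21.4·2.0·sin36.1°·cos36.1° = 21.4·2.0·0.5892·0.8080 = 20.376 kPa
FS = 19.745 / 20.376 = 0.969

FS = 0.97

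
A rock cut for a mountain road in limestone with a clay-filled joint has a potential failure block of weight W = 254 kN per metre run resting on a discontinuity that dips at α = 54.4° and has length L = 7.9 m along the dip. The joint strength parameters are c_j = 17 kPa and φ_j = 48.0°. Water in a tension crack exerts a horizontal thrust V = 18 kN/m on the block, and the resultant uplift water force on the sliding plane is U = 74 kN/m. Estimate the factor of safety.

Resolving the block weight along and normal to the plane and applying the Mohr–Coulomb strength on the joint:
N' = W cosα − U − V sinα = 254·cos54.4° − 74 − 18·sin54.4° = 59.2 kN/m
Driving force T = W sinα + V cosα = 254·sin54.4° + 18·cos54.4° = 217.0 kN/m
Resisting force R = c_j·L + N'·tanφ_j = 17·7.9 + 59.2·tan48.0° = 134.3 + 65.8 = 200.1 kN/m
FS = R / T = 200.1 / 217.0 = 0.922

FS = 0.92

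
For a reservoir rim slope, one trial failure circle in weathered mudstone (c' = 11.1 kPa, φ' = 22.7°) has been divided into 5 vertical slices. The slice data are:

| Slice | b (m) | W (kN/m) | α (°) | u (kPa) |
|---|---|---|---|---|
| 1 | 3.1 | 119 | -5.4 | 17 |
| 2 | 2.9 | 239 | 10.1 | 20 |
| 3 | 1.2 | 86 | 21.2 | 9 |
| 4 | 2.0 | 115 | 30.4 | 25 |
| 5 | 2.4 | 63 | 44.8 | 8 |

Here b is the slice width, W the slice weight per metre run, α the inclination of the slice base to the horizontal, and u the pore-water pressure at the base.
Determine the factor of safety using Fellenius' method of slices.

FS = 1.82

Ordinary method of slices: FS = Σ[c'·Δl_i + (W_i cosα_i − u_i·Δl_i)·tanφ'] / Σ W_i sinα_i, with Δl_i = b_i / cosα_i.
Slice 1: Δl = 3.1/cos(-5.4°) = 3.114 m; N'_1 = 119·cos(-5.4°) − 17·3.114 = 65.5; c'Δl = 34.56; W sinα = -11.2
Slice 2: Δl = 2.9/cos10.1° = 2.946 m; N'_2 = 239·cos10.1° − 20·2.946 = 176.4; c'Δl = 32.70; W sinα = 41.9
Slice 3: Δl = 1.2/cos21.2° = 1.287 m; N'_3 = 86·cos21.2° − 9·1.287 = 68.6; c'Δl = 14.29; W sinα = 31.1
Slice 4: Δl = 2.0/cos30.4° = 2.319 m; N'_4 = 115·cos30.4° − 25·2.319 = 41.2; c'Δl = 25.74; W sinα = 58.2
Slice 5: Δl = 2.4/cos44.8° = 3.382 m; N'_5 = 63·cos44.8° − 8·3.382 = 17.6; c'Δl = 37.54; W sinα = 44.4
Σc'Δl = 144.8 kN/m; ΣN' = 369.4 kN/m; ΣW sinα = 164.4 kN/m
Resisting = 144.8 + 369.4·tan22.7° = 144.8 + 154.5 = 299.3 kN/m
FS = 299.3 / 164.4 = 1.821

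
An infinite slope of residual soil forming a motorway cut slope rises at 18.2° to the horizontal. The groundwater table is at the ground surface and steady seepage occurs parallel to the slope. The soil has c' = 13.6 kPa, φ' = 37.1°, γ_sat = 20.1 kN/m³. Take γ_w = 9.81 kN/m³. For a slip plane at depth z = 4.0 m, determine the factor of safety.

FS = 1.75

With seepage parallel to the slope and the water table at the surface, the effective normal stress on the slip plane uses the buoyant unit weight γ' = γ_sat − γ_w while the driving shear stress uses γ_sat:
FS = [c' + γ' z cos²β tanφ'] / [γ_sat z sinβ cosβ]
γ' = 20.1 − 9.81 = 10.29 kN/m³
Numerator = 13.6 + 10.29·4.0·cos²18.2°·tan37.1° = 13.6 + 10.29·4.0·0.9024·0.7563 = 41.692 kPa
Denominator = 20.1·4.0·sin18.2°·cos18.2° = 20.1·4.0·0.3123·0.9500 = 23.855 kPa
FS = 41.692 / 23.855 = 1.748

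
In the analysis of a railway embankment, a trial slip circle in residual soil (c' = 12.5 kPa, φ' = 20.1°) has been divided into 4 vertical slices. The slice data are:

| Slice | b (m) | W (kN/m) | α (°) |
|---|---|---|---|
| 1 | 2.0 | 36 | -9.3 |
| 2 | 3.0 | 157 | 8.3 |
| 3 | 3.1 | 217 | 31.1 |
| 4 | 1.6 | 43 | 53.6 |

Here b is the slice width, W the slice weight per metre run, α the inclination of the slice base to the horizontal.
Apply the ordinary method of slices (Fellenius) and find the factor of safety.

FS = 1.77

Ordinary method of slices: FS = Σ[c'·Δl_i + (W_i cosα_i)·tanφ'] / Σ W_i sinα_i, with Δl_i = b_i / cosα_i.
Slice 1: Δl = 2.0/cos(-9.3°) = 2.027 m; N'_1 = 36·cos(-9.3°) = 35.5; c'Δl = 25.33; W sinα = -5.8
Slice 2: Δl = 3.0/cos8.3° = 3.032 m; N'_2 = 157·cos8.3° = 155.4; c'Δl = 37.90; W sinα = 22.7
Slice 3: Δl = 3.1/cos31.1° = 3.620 m; N'_3 = 217·cos31.1° = 185.8; c'Δl = 45.25; W sinα = 112.1
Slice 4: Δl = 1.6/cos53.6° = 2.696 m; N'_4 = 43·cos53.6° = 25.5; c'Δl = 33.70; W sinα = 34.6
Σc'Δl = 142.2 kN/m; ΣN' = 402.2 kN/m; ΣW sinα = 163.5 kN/m
Resisting = 142.2 + 402.2·tan20.1° = 142.2 + 147.2 = 289.4 kN/m
FS = 289.4 / 163.5 = 1.769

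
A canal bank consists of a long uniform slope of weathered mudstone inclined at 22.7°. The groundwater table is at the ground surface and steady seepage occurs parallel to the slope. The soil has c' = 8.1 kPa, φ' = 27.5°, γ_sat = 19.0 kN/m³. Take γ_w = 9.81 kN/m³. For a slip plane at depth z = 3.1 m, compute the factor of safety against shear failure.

With seepage parallel to the slope and the water table at the surface, the effective normal stress on the slip plane uses the buoyant unit weight γ' = γ_sat − γ_w while the driving shear stress uses γ_sat:
FS = [c' + γ' z cos²β tanφ'] / [γ_sat z sinβ cosβ]
γ' = 19.0 − 9.81 = 9.19 kN/m³
Numerator = 8.1 + 9.19·3.1·cos²22.7°·tan27.5° = 8.1 + 9.19·3.1·0.8511·0.5206 = 20.722 kPa
Denominator = 19.0·3.1·sin22.7°·cos22.7° = 19.0·3.1·0.3859·0.9225 = 20.969 kPa
FS = 20.722 / 20.969 = 0.988

FS = 0.99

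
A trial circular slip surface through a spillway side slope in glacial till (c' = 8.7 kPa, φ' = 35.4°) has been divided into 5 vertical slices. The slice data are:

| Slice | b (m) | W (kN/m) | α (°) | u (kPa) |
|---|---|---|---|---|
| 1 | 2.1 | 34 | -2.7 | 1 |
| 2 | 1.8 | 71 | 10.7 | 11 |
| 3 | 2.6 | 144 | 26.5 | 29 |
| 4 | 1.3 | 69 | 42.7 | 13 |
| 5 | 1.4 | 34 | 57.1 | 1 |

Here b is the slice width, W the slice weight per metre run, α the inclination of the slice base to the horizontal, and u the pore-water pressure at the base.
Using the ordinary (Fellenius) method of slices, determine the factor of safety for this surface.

FS = 1.44

Ordinary method of slices: FS = Σ[c'·Δl_i + (W_i cosα_i − u_i·Δl_i)·tanφ'] / Σ W_i sinα_i, with Δl_i = b_i / cosα_i.
Slice 1: Δl = 2.1/cos(-2.7°) = 2.102 m; N'_1 = 34·cos(-2.7°) − 1·2.102 = 31.9; c'Δl = 18.29; W sinα = -1.6
Slice 2: Δl = 1.8/cos10.7° = 1.832 m; N'_2 = 71·cos10.7° − 11·1.832 = 49.6; c'Δl = 15.94; W sinα = 13.2
Slice 3: Δl = 2.6/cos26.5° = 2.905 m; N'_3 = 144·cos26.5° − 29·2.905 = 44.6; c'Δl = 25.28; W sinα = 64.3
Slice 4: Δl = 1.3/cos42.7° = 1.769 m; N'_4 = 69·cos42.7° − 13·1.769 = 27.7; c'Δl = 15.39; W sinα = 46.8
Slice 5: Δl = 1.4/cos57.1° = 2.577 m; N'_5 = 34·cos57.1° − 1·2.577 = 15.9; c'Δl = 22.42; W sinα = 28.5
Σc'Δl = 97.3 kN/m; ΣN' = 169.7 kN/m; ΣW sinα = 151.2 kN/m
Resisting = 97.3 + 169.7·tan35.4° = 97.3 + 120.6 = 217.9 kN/m
FS = 217.9 / 151.2 = 1.441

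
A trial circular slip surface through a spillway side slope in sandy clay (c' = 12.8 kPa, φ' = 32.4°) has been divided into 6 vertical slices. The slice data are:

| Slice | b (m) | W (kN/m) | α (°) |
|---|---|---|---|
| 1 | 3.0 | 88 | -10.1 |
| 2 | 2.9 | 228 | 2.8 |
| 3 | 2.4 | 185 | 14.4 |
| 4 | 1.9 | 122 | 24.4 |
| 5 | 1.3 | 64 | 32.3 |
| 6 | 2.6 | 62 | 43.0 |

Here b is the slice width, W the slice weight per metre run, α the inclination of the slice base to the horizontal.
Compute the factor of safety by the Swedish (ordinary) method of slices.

Ordinary method of slices: FS = Σ[c'·Δl_i + (W_i cosα_i)·tanφ'] / Σ W_i sinα_i, with Δl_i = b_i / cosα_i.
Slice 1: Δl = 3.0/cos(-10.1°) = 3.047 m; N'_1 = 88·cos(-10.1°) = 86.6; c'Δl = 39.00; W sinα = -15.4
Slice 2: Δl = 2.9/cos2.8° = 2.903 m; N'_2 = 228·cos2.8° = 227.7; c'Δl = 37.16; W sinα = 11.1
Slice 3: Δl = 2.4/cos14.4° = 2.478 m; N'_3 = 185·cos14.4° = 179.2; c'Δl = 31.72; W sinα = 46.0
Slice 4: Δl = 1.9/cos24.4° = 2.086 m; N'_4 = 122·cos24.4° = 111.1; c'Δl = 26.71; W sinα = 50.4
Slice 5: Δl = 1.3/cos32.3° = 1.538 m; N'_5 = 64·cos32.3° = 54.1; c'Δl = 19.69; W sinα = 34.2
Slice 6: Δl = 2.6/cos43.0° = 3.555 m; N'_6 = 62·cos43.0° = 45.3; c'Δl = 45.50; W sinα = 42.3
Σc'Δl = 199.8 kN/m; ΣN' = 704.1 kN/m; ΣW sinα = 168.6 kN/m
Resisting = 199.8 + 704.1·tan32.4° = 199.8 + 446.8 = 646.6 kN/m
FS = 646.6 / 168.6 = 3.835

FS = 3.84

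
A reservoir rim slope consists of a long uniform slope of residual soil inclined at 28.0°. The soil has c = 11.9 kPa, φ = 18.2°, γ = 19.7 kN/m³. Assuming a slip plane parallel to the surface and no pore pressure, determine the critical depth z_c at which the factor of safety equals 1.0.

z_c = 3.82 m

Setting FS = 1.00 in FS = [c + γz cos²β tanφ] / [γz sinβ cosβ] and solving for z:
z = c / [γ cosβ (FS·sinβ − cosβ·tanφ)]
  = 11.9 / [19.7·cos28.0°·(1.00·sin28.0° − cos28.0°·tan18.2°)]
  = 11.9 / [19.7·0.8829·(1.00·0.4695 − 0.8829·0.3288)]
  = 11.9 / 3.1166 = 3.818 m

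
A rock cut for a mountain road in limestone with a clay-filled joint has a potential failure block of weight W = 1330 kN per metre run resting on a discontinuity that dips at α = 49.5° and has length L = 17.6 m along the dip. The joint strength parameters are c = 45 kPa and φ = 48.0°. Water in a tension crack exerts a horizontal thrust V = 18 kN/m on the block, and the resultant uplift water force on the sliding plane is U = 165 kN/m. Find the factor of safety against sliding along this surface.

FS = 1.52

Resolving the block weight along and normal to the plane and applying the Mohr–Coulomb strength on the joint:
N' = W cosα − U − V sinα = 1330·cos49.5° − 165 − 18·sin49.5° = 685.1 kN/m
Driving force T = W sinα + V cosα = 1330·sin49.5° + 18·cos49.5° = 1023.0 kN/m
Resisting force R = c·L + N'·tanφ = 45·17.6 + 685.1·tan48.0° = 792.0 + 760.9 = 1552.9 kN/m
FS = R / T = 1552.9 / 1023.0 = 1.518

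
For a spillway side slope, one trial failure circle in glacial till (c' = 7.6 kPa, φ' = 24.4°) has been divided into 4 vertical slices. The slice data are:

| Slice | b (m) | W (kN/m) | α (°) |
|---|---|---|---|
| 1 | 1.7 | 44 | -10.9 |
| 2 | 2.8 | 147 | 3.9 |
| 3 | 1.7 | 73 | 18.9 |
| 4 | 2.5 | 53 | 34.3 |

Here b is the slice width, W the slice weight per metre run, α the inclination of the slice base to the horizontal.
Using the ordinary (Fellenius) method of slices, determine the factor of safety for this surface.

Ordinary method of slices: FS = Σ[c'·Δl_i + (W_i cosα_i)·tanφ'] / Σ W_i sinα_i, with Δl_i = b_i / cosα_i.
Slice 1: Δl = 1.7/cos(-10.9°) = 1.731 m; N'_1 = 44·cos(-10.9°) = 43.2; c'Δl = 13.16; W sinα = -8.3
Slice 2: Δl = 2.8/cos3.9° = 2.806 m; N'_2 = 147·cos3.9° = 146.7; c'Δl = 21.33; W sinα = 10.0
Slice 3: Δl = 1.7/cos18.9° = 1.797 m; N'_3 = 73·cos18.9° = 69.1; c'Δl = 13.66; W sinα = 23.6
Slice 4: Δl = 2.5/cos34.3° = 3.026 m; N'_4 = 53·cos34.3° = 43.8; c'Δl = 23.00; W sinα = 29.9
Σc'Δl = 71.1 kN/m; ΣN' = 302.7 kN/m; ΣW sinα = 55.2 kN/m
Resisting = 71.1 + 302.7·tan24.4° = 71.1 + 137.3 = 208.5 kN/m
FS = 208.5 / 55.2 = 3.777

FS = 3.78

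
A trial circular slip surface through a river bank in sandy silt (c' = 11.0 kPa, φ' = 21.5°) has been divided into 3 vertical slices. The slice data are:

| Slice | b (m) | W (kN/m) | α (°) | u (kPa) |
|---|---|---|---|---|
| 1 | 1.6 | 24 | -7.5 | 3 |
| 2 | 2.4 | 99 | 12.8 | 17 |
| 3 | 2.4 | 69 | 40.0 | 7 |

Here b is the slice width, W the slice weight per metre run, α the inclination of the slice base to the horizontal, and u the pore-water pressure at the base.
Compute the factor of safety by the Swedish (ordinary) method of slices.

FS = 1.91

Ordinary method of slices: FS = Σ[c'·Δl_i + (W_i cosα_i − u_i·Δl_i)·tanφ'] / Σ W_i sinα_i, with Δl_i = b_i / cosα_i.
Slice 1: Δl = 1.6/cos(-7.5°) = 1.614 m; N'_1 = 24·cos(-7.5°) − 3·1.614 = 19.0; c'Δl = 17.75; W sinα = -3.1
Slice 2: Δl = 2.4/cos12.8° = 2.461 m; N'_2 = 99·cos12.8° − 17·2.461 = 54.7; c'Δl = 27.07; W sinα = 21.9
Slice 3: Δl = 2.4/cos40.0° = 3.133 m; N'_3 = 69·cos40.0° − 7·3.133 = 30.9; c'Δl = 34.46; W sinα = 44.4
Σc'Δl = 79.3 kN/m; ΣN' = 104.6 kN/m; ΣW sinα = 63.2 kN/m
Resisting = 79.3 + 104.6·tan21.5° = 79.3 + 41.2 = 120.5 kN/m
FS = 120.5 / 63.2 = 1.908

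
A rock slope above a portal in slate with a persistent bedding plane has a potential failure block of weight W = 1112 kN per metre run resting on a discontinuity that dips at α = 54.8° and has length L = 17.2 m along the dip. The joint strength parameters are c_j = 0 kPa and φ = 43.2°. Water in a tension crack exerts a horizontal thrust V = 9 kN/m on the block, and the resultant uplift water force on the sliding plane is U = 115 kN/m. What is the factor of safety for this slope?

Resolving the block weight along and normal to the plane and applying the Mohr–Coulomb strength on the joint:
N' = W cosα − U − V sinα = 1112·cos54.8° − 115 − 9·sin54.8° = 518.6 kN/m
Driving force T = W sinα + V cosα = 1112·sin54.8° + 9·cos54.8° = 913.9 kN/m
Resisting force R = c_j·L + N'·tanφ = 0·17.2 + 518.6·tan43.2° = 0.0 + 487.0 = 487.0 kN/m
FS = R / T = 487.0 / 913.9 = 0.533

FS = 0.53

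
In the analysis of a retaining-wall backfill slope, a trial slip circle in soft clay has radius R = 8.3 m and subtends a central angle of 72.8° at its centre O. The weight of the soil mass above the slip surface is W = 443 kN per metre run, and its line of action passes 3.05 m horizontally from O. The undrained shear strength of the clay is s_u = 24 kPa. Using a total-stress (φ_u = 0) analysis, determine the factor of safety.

FS = 1.55

Taking moments about the centre O, the resisting moment is provided by the undrained shear strength acting along the arc:
Arc length L_a = R·θ = 8.3·(72.8°·π/180) = 8.3·1.2706 = 10.55 m
M_R = s_u·L_a·R = 24·10.55·8.3 = 2100.8 kN·m/m
M_D = W·d = 443·3.05 = 1351.1 kN·m/m
FS = M_R / M_D = 2100.8 / 1351.1 = 1.555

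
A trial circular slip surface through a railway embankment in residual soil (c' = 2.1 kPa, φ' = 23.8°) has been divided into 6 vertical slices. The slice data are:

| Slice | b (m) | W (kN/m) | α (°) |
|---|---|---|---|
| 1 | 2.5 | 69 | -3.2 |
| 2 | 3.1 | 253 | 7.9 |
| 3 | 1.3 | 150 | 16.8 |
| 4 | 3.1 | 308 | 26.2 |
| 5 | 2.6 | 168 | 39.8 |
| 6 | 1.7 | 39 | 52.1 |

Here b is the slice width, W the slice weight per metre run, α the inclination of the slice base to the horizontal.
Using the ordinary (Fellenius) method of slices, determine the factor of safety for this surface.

FS = 1.23

Ordinary method of slices: FS = Σ[c'·Δl_i + (W_i cosα_i)·tanφ'] / Σ W_i sinα_i, with Δl_i = b_i / cosα_i.
Slice 1: Δl = 2.5/cos(-3.2°) = 2.504 m; N'_1 = 69·cos(-3.2°) = 68.9; c'Δl = 5.26; W sinα = -3.9
Slice 2: Δl = 3.1/cos7.9° = 3.130 m; N'_2 = 253·cos7.9° = 250.6; c'Δl = 6.57; W sinα = 34.8
Slice 3: Δl = 1.3/cos16.8° = 1.358 m; N'_3 = 150·cos16.8° = 143.6; c'Δl = 2.85; W sinα = 43.4
Slice 4: Δl = 3.1/cos26.2° = 3.455 m; N'_4 = 308·cos26.2° = 276.4; c'Δl = 7.26; W sinα = 136.0
Slice 5: Δl = 2.6/cos39.8° = 3.384 m; N'_5 = 168·cos39.8° = 129.1; c'Δl = 7.11; W sinα = 107.5
Slice 6: Δl = 1.7/cos52.1° = 2.767 m; N'_6 = 39·cos52.1° = 24.0; c'Δl = 5.81; W sinα = 30.8
Σc'Δl = 34.9 kN/m; ΣN' = 892.5 kN/m; ΣW sinα = 348.6 kN/m
Resisting = 34.9 + 892.5·tan23.8° = 34.9 + 393.6 = 428.5 kN/m
FS = 428.5 / 348.6 = 1.229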